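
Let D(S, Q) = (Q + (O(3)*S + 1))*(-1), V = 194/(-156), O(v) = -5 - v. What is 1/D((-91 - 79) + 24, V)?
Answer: -78/91085 ≈ -0.00085634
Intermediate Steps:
V = -97/78 (V = 194*(-1/156) = -97/78 ≈ -1.2436)
D(S, Q) = -1 - Q + 8*S (D(S, Q) = (Q + ((-5 - 1*3)*S + 1))*(-1) = (Q + ((-5 - 3)*S + 1))*(-1) = (Q + (-8*S + 1))*(-1) = (Q + (1 - 8*S))*(-1) = (1 + Q - 8*S)*(-1) = -1 - Q + 8*S)
1/D((-91 - 79) + 24, V) = 1/(-1 - 1*(-97/78) + 8*((-91 - 79) + 24)) = 1/(-1 + 97/78 + 8*(-170 + 24)) = 1/(-1 + 97/78 + 8*(-146)) = 1/(-1 + 97/78 - 1168) = 1/(-91085/78) = -78/91085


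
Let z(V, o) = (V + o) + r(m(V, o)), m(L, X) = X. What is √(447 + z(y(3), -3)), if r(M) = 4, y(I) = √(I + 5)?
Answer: √(448 + 2*√2) ≈ 21.233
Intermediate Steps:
y(I) = √(5 + I)
z(V, o) = 4 + V + o (z(V, o) = (V + o) + 4 = 4 + V + o)
√(447 + z(y(3), -3)) = √(447 + (4 + √(5 + 3) - 3)) = √(447 + (4 + √8 - 3)) = √(447 + (4 + 2*√2 - 3)) = √(447 + (1 + 2*√2)) = √(448 + 2*√2)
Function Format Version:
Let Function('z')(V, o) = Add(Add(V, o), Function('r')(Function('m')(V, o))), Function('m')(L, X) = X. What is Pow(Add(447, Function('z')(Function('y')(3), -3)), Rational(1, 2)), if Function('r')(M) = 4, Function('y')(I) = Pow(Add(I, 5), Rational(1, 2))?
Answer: Pow(Add(448, Mul(2, Pow(2, Rational(1, 2)))), Rational(1, 2)) ≈ 21.233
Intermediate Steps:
Function('y')(I) = Pow(Add(5, I), Rational(1, 2))
Function('z')(V, o) = Add(4, V, o) (Function('z')(V, o) = Add(Add(V, o), 4) = Add(4, V, o))
Pow(Add(447, Function('z')(Function('y')(3), -3)), Rational(1, 2)) = Pow(Add(447, Add(4, Pow(Add(5, 3), Rational(1, 2)), -3)), Rational(1, 2)) = Pow(Add(447, Add(4, Pow(8, Rational(1, 2)), -3)), Rational(1, 2)) = Pow(Add(447, Add(4, Mul(2, Pow(2, Rational(1, 2))), -3)), Rational(1, 2)) = Pow(Add(447, Add(1, Mul(2, Pow(2, Rational(1, 2))))), Rational(1, 2)) = Pow(Add(448, Mul(2, Pow(2, Rational(1, 2)))), Rational(1, 2))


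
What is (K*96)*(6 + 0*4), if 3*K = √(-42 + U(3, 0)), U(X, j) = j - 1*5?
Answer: 192*I*√47 ≈ 1316.3*I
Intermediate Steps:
U(X, j) = -5 + j (U(X, j) = j - 5 = -5 + j)
K = I*√47/3 (K = √(-42 + (-5 + 0))/3 = √(-42 - 5)/3 = √(-47)/3 = (I*√47)/3 = I*√47/3 ≈ 2.2852*I)
(K*96)*(6 + 0*4) = ((I*√47/3)*96)*(6 + 0*4) = (32*I*√47)*(6 + 0) = (32*I*√47)*6 = 192*I*√47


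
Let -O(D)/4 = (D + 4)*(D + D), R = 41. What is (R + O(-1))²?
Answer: 4225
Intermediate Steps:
O(D) = -8*D*(4 + D) (O(D) = -4*(D + 4)*(D + D) = -4*(4 + D)*2*D = -8*D*(4 + D))
(R + O(-1))² = (41 - 8*(-1)*(4 - 1))² = (41 - 8*(-1)*3)² = (41 + 24)² = 65² = 4225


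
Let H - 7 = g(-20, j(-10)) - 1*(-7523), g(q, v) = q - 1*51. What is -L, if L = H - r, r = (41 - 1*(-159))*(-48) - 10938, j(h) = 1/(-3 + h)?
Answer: -27997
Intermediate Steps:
g(q, v) = -51 + q (g(q, v) = q - 51 = -51 + q)
H = 7459 (H = 7 + ((-51 - 20) - 1*(-7523)) = 7 + (-71 + 7523) = 7 + 7452 = 7459)
r = -20538 (r = (41 + 159)*(-48) - 10938 = 200*(-48) - 10938 = -9600 - 10938 = -20538)
L = 27997 (L = 7459 - 1*(-20538) = 7459 + 20538 = 27997)
-L = -1*27997 = -27997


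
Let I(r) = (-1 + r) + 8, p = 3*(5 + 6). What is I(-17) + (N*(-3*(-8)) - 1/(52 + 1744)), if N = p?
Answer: 1404471/1796 ≈ 782.00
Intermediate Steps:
p = 33 (p = 3*11 = 33)
N = 33
I(r) = 7 + r
I(-17) + (N*(-3*(-8)) - 1/(52 + 1744)) = (7 - 17) + (33*(-3*(-8)) - 1/(52 + 1744)) = -10 + (33*24 - 1/1796) = -10 + (792 - 1*1/1796) = -10 + (792 - 1/1796) = -10 + 1422431/1796 = 1404471/1796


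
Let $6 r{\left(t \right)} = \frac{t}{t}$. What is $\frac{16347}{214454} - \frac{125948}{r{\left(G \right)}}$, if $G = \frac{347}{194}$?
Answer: $- \frac{162060298005}{214454} \approx -7.5569 \cdot 10^{5}$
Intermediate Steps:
$G = \frac{347}{194}$ ($G = 347 \cdot \frac{1}{194} = \frac{347}{194} \approx 1.7887$)
$r{\left(t \right)} = \frac{1}{6}$ ($r{\left(t \right)} = \frac{t \frac{1}{t}}{6} = \frac{1}{6} \cdot 1 = \frac{1}{6}$)
$\frac{16347}{214454} - \frac{125948}{r{\left(G \right)}} = \frac{16347}{214454} - 125948 \frac{1}{\frac{1}{6}} = 16347 \cdot \frac{1}{214454} - 755688 = \frac{16347}{214454} - 755688 = - \frac{162060298005}{214454}$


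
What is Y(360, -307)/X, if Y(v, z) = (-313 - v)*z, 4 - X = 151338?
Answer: -206611/151334 ≈ -1.3653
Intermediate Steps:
X = -151334 (X = 4 - 1*151338 = 4 - 151338 = -151334)
Y(v, z) = z*(-313 - v)
Y(360, -307)/X = -1*(-307)*(313 + 360)/(-151334) = -1*(-307)*673*(-1/151334) = 206611*(-1/151334) = -206611/151334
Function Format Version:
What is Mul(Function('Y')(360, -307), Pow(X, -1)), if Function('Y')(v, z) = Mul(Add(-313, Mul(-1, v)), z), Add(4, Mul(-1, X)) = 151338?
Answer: Rational(-206611, 151334) ≈ -1.3653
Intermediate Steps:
X = -151334 (X = Add(4, Mul(-1, 151338)) = Add(4, -151338) = -151334)
Function('Y')(v, z) = Mul(z, Add(-313, Mul(-1, v)))
Mul(Function('Y')(360, -307), Pow(X, -1)) = Mul(Mul(-1, -307, Add(313, 360)), Pow(-151334, -1)) = Mul(Mul(-1, -307, 673), Rational(-1, 151334)) = Mul(206611, Rational(-1, 151334)) = Rational(-206611, 151334)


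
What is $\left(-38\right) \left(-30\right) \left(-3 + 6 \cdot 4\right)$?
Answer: $23940$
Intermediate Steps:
$\left(-38\right) \left(-30\right) \left(-3 + 6 \cdot 4\right) = 1140 \left(-3 + 24\right) = 1140 \cdot 21 = 23940$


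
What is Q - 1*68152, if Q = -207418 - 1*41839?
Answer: -317409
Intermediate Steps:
Q = -249257 (Q = -207418 - 41839 = -249257)
Q - 1*68152 = -249257 - 1*68152 = -249257 - 68152 = -317409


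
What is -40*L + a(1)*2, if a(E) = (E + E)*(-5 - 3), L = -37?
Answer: 1448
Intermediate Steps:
a(E) = -16*E (a(E) = (2*E)*(-8) = -16*E)
-40*L + a(1)*2 = -40*(-37) - 16*1*2 = 1480 - 16*2 = 1480 - 32 = 1448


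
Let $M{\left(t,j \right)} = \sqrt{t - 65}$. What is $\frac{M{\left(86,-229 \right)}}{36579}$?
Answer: $\frac{\sqrt{21}}{36579} \approx 0.00012528$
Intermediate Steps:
$M{\left(t,j \right)} = \sqrt{-65 + t}$
$\frac{M{\left(86,-229 \right)}}{36579} = \frac{\sqrt{-65 + 86}}{36579} = \sqrt{21} \cdot \frac{1}{36579} = \frac{\sqrt{21}}{36579}$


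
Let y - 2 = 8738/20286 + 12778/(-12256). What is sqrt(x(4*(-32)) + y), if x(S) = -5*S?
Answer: sqrt(351182384453357)/739956 ≈ 25.326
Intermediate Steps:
y = 86282213/62156304 (y = 2 + (8738/20286 + 12778/(-12256)) = 2 + (8738*(1/20286) + 12778*(-1/12256)) = 2 + (4369/10143 - 6389/6128) = 2 - 38030395/62156304 = 86282213/62156304 ≈ 1.3881)
sqrt(x(4*(-32)) + y) = sqrt(-20*(-32) + 86282213/62156304) = sqrt(-5*(-128) + 86282213/62156304) = sqrt(640 + 86282213/62156304) = sqrt(39866316773/62156304) = sqrt(351182384453357)/739956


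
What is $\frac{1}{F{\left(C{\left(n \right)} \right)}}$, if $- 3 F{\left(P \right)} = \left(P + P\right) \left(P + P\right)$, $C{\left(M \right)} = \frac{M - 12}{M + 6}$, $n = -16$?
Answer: $- \frac{75}{784} \approx -0.095663$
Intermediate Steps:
$C{\left(M \right)} = \frac{-12 + M}{6 + M}$
$F{\left(P \right)} = - \frac{4 P^{2}}{3}$ ($F{\left(P \right)} = - \frac{\left(P + P\right) \left(P + P\right)}{3} = - \frac{2 P 2 P}{3} = - \frac{4 P^{2}}{3}$)
$\frac{1}{F{\left(C{\left(n \right)} \right)}} = \frac{1}{\left(- \frac{4}{3}\right) \left(\frac{-12 - 16}{6 - 16}\right)^{2}} = \frac{1}{\left(- \frac{4}{3}\right) \left(\frac{1}{-10} \left(-28\right)\right)^{2}} = \frac{1}{\left(- \frac{4}{3}\right) \left(\left(- \frac{1}{10}\right) \left(-28\right)\right)^{2}} = \frac{1}{\left(- \frac{4}{3}\right) \left(\frac{14}{5}\right)^{2}} = \frac{1}{\left(- \frac{4}{3}\right) \frac{196}{25}} = \frac{1}{- \frac{784}{75}} = - \frac{75}{784}$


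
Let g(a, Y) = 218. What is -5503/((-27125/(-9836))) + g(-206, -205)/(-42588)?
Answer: -164656301711/82514250 ≈ -1995.5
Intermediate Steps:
-5503/((-27125/(-9836))) + g(-206, -205)/(-42588) = -5503/((-27125/(-9836))) + 218/(-42588) = -5503/((-27125*(-1/9836))) + 218*(-1/42588) = -5503/27125/9836 - 109/21294 = -5503*9836/27125 - 109/21294 = -54127508/27125 - 109/21294 = -164656301711/82514250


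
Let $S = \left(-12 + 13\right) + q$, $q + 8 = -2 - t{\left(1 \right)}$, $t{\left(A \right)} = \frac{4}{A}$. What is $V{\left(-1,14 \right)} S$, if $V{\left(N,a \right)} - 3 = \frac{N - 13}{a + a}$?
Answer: $- \frac{65}{2} \approx -32.5$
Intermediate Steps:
$q = -14$ ($q = -8 - \left(2 + \frac{4}{1}\right) = -8 - \left(2 + 4 \cdot 1\right) = -8 - 6 = -14$)
$V{\left(N,a \right)} = 3 + \frac{-13 + N}{2 a}$ ($V{\left(N,a \right)} = 3 + \frac{N - 13}{a + a} = 3 + \frac{-13 + N}{2 a}$)
$S = -13$ ($S = \left(-12 + 13\right) - 14 = 1 - 14 = -13$)
$V{\left(-1,14 \right)} S = \frac{-13 - 1 + 6 \cdot 14}{2 \cdot 14} \left(-13\right) = \frac{1}{2} \cdot \frac{1}{14} \left(-13 - 1 + 84\right) \left(-13\right) = \frac{1}{2} \cdot \frac{1}{14} \cdot 70 \left(-13\right) = \frac{5}{2} \left(-13\right) = - \frac{65}{2}$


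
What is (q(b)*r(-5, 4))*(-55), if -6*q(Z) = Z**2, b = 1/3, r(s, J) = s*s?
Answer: 1375/54 ≈ 25.463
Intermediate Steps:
r(s, J) = s**2
b = 1/3 ≈ 0.33333
q(Z) = -Z**2/6
(q(b)*r(-5, 4))*(-55) = (-(1/3)**2/6*(-5)**2)*(-55) = (-1/6*1/9*25)*(-55) = -1/54*25*(-55) = -25/54*(-55) = 1375/54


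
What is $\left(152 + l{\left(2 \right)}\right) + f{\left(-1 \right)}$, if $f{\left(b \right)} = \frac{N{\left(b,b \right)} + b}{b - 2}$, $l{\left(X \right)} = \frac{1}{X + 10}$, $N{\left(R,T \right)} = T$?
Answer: $\frac{611}{4} \approx 152.75$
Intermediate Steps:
$l{\left(X \right)} = \frac{1}{10 + X}$
$f{\left(b \right)} = \frac{2 b}{-2 + b}$ ($f{\left(b \right)} = \frac{b + b}{b - 2} = \frac{2 b}{-2 + b}$)
$\left(152 + l{\left(2 \right)}\right) + f{\left(-1 \right)} = \left(152 + \frac{1}{10 + 2}\right) + 2 \left(-1\right) \frac{1}{-2 - 1} = \left(152 + \frac{1}{12}\right) + 2 \left(-1\right) \frac{1}{-3} = \left(152 + \frac{1}{12}\right) + 2 \left(-1\right) \left(- \frac{1}{3}\right) = \frac{1825}{12} + \frac{2}{3} = \frac{611}{4}$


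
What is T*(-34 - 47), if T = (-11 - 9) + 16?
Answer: 324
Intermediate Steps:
T = -4 (T = -20 + 16 = -4)
T*(-34 - 47) = -4*(-34 - 47) = -4*(-81) = 324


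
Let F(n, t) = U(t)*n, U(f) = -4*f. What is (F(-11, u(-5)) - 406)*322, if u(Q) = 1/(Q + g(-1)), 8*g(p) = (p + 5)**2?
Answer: -406364/3 ≈ -1.3545e+5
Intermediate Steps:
g(p) = (5 + p)**2/8 (g(p) = (p + 5)**2/8 = (5 + p)**2/8)
u(Q) = 1/(2 + Q) (u(Q) = 1/(Q + (5 - 1)**2/8) = 1/(Q + (1/8)*4**2) = 1/(Q + (1/8)*16) = 1/(Q + 2) = 1/(2 + Q))
F(n, t) = -4*n*t (F(n, t) = (-4*t)*n = -4*n*t)
(F(-11, u(-5)) - 406)*322 = (-4*(-11)/(2 - 5) - 406)*322 = (-4*(-11)/(-3) - 406)*322 = (-4*(-11)*(-1/3) - 406)*322 = (-44/3 - 406)*322 = -1262/3*322 = -406364/3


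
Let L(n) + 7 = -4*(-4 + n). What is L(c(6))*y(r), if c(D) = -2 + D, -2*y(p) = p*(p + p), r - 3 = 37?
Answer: 11200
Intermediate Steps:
r = 40 (r = 3 + 37 = 40)
y(p) = -p² (y(p) = -p*(p + p)/2 = -p*2*p/2 = -p²)
L(n) = 9 - 4*n (L(n) = -7 - 4*(-4 + n) = -7 + (16 - 4*n) = 9 - 4*n)
L(c(6))*y(r) = (9 - 4*(-2 + 6))*(-1*40²) = (9 - 4*4)*(-1*1600) = (9 - 16)*(-1600) = -7*(-1600) = 11200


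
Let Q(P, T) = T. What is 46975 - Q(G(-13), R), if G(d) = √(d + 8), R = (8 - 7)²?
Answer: 46974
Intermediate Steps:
R = 1 (R = 1² = 1)
G(d) = √(8 + d)
46975 - Q(G(-13), R) = 46975 - 1*1 = 46975 - 1 = 46974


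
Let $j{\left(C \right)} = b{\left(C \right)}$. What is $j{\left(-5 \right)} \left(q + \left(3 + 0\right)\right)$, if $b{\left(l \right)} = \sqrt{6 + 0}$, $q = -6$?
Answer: $- 3 \sqrt{6} \approx -7.3485$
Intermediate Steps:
$b{\left(l \right)} = \sqrt{6}$
$j{\left(C \right)} = \sqrt{6}$
$j{\left(-5 \right)} \left(q + \left(3 + 0\right)\right) = \sqrt{6} \left(-6 + \left(3 + 0\right)\right) = \sqrt{6} \left(-6 + 3\right) = \sqrt{6} \left(-3\right) = - 3 \sqrt{6}$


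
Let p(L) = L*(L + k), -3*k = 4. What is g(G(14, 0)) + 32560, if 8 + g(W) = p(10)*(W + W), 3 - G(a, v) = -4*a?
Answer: 128336/3 ≈ 42779.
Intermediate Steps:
k = -4/3 (k = -⅓*4 = -4/3 ≈ -1.3333)
G(a, v) = 3 + 4*a (G(a, v) = 3 - (-4)*a = 3 + 4*a)
p(L) = L*(-4/3 + L) (p(L) = L*(L - 4/3) = L*(-4/3 + L))
g(W) = -8 + 520*W/3 (g(W) = -8 + ((⅓)*10*(-4 + 3*10))*(W + W) = -8 + ((⅓)*10*(-4 + 30))*(2*W) = -8 + ((⅓)*10*26)*(2*W) = -8 + 260*(2*W)/3 = -8 + 520*W/3)
g(G(14, 0)) + 32560 = (-8 + 520*(3 + 4*14)/3) + 32560 = (-8 + 520*(3 + 56)/3) + 32560 = (-8 + (520/3)*59) + 32560 = (-8 + 30680/3) + 32560 = 30656/3 + 32560 = 128336/3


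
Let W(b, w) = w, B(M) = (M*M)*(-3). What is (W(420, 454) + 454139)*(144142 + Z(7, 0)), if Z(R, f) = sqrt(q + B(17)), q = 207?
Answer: 65525944206 + 909186*I*sqrt(165) ≈ 6.5526e+10 + 1.1679e+7*I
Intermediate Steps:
B(M) = -3*M**2 (B(M) = M**2*(-3) = -3*M**2)
Z(R, f) = 2*I*sqrt(165) (Z(R, f) = sqrt(207 - 3*17**2) = sqrt(207 - 3*289) = sqrt(207 - 867) = sqrt(-660) = 2*I*sqrt(165))
(W(420, 454) + 454139)*(144142 + Z(7, 0)) = (454 + 454139)*(144142 + 2*I*sqrt(165)) = 454593*(144142 + 2*I*sqrt(165)) = 65525944206 + 909186*I*sqrt(165)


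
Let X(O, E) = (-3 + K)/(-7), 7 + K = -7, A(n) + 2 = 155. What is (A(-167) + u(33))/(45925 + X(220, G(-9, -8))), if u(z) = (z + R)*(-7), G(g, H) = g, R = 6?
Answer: -70/26791 ≈ -0.0026128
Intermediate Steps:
A(n) = 153 (A(n) = -2 + 155 = 153)
K = -14 (K = -7 - 7 = -14)
X(O, E) = 17/7 (X(O, E) = (-3 - 14)/(-7) = -⅐*(-17) = 17/7)
u(z) = -42 - 7*z (u(z) = (z + 6)*(-7) = (6 + z)*(-7) = -42 - 7*z)
(A(-167) + u(33))/(45925 + X(220, G(-9, -8))) = (153 + (-42 - 7*33))/(45925 + 17/7) = (153 + (-42 - 231))/(321492/7) = (153 - 273)*(7/321492) = -120*7/321492 = -70/26791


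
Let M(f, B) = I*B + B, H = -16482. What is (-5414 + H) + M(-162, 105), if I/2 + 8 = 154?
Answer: 8869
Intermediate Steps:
I = 292 (I = -16 + 2*154 = -16 + 308 = 292)
M(f, B) = 293*B (M(f, B) = 292*B + B = 293*B)
(-5414 + H) + M(-162, 105) = (-5414 - 16482) + 293*105 = -21896 + 30765 = 8869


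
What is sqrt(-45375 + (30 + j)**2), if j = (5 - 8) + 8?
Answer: 5*I*sqrt(1766) ≈ 210.12*I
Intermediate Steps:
j = 5 (j = -3 + 8 = 5)
sqrt(-45375 + (30 + j)**2) = sqrt(-45375 + (30 + 5)**2) = sqrt(-45375 + 35**2) = sqrt(-45375 + 1225) = sqrt(-44150) = 5*I*sqrt(1766)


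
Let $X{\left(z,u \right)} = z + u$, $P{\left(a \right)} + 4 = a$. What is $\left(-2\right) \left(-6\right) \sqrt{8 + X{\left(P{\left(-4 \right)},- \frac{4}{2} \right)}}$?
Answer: $12 i \sqrt{2} \approx 16.971 i$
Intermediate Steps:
$P{\left(a \right)} = -4 + a$
$X{\left(z,u \right)} = u + z$
$\left(-2\right) \left(-6\right) \sqrt{8 + X{\left(P{\left(-4 \right)},- \frac{4}{2} \right)}} = \left(-2\right) \left(-6\right) \sqrt{8 - \left(8 + \frac{4}{2}\right)} = 12 \sqrt{8 - 10} = 12 \sqrt{-2} = 12 i \sqrt{2}$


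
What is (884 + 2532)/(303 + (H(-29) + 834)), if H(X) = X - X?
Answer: 3416/1137 ≈ 3.0044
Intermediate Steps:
H(X) = 0
(884 + 2532)/(303 + (H(-29) + 834)) = (884 + 2532)/(303 + (0 + 834)) = 3416/(303 + 834) = 3416/1137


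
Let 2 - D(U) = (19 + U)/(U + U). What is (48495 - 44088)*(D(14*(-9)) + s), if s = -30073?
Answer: -11132080531/84 ≈ -1.3252e+8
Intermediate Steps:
D(U) = 2 - (19 + U)/(2*U) (D(U) = 2 - (19 + U)/(U + U) = 2 - (19 + U)/(2*U))
(48495 - 44088)*(D(14*(-9)) + s) = (48495 - 44088)*((-19 + 3*(14*(-9)))/(2*((14*(-9)))) - 30073) = 4407*((½)*(-19 + 3*(-126))/(-126) - 30073) = 4407*((½)*(-1/126)*(-19 - 378) - 30073) = 4407*((½)*(-1/126)*(-397) - 30073) = 4407*(397/252 - 30073) = 4407*(-7577999/252) = -11132080531/84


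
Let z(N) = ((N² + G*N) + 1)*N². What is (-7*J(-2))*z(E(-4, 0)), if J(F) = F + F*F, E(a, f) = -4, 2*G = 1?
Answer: -3360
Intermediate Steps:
G = ½ (G = (½)*1 = ½ ≈ 0.50000)
J(F) = F + F²
z(N) = N²*(1 + N² + N/2) (z(N) = ((N² + N/2) + 1)*N² = (1 + N² + N/2)*N² = N²*(1 + N² + N/2))
(-7*J(-2))*z(E(-4, 0)) = (-(-14)*(1 - 2))*((-4)²*(1 + (-4)² + (½)*(-4))) = (-(-14)*(-1))*(16*(1 + 16 - 2)) = (-7*2)*(16*15) = -14*240 = -3360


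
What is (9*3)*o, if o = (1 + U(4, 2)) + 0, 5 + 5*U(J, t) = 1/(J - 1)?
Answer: 9/5 ≈ 1.8000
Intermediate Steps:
U(J, t) = -1 + 1/(5*(-1 + J)) (U(J, t) = -1 + 1/(5*(J - 1)) = -1 + 1/(5*(-1 + J)))
o = 1/15 (o = (1 + (6/5 - 1*4)/(-1 + 4)) + 0 = (1 + (6/5 - 4)/3) + 0 = (1 + (⅓)*(-14/5)) + 0 = (1 - 14/15) + 0 = 1/15 + 0 = 1/15 ≈ 0.066667)
(9*3)*o = (9*3)*(1/15) = 27*(1/15) = 9/5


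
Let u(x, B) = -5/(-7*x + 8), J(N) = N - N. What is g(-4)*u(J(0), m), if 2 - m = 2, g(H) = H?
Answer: 5/2 ≈ 2.5000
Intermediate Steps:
J(N) = 0
m = 0 (m = 2 - 1*2 = 2 - 2 = 0)
u(x, B) = -5/(8 - 7*x)
g(-4)*u(J(0), m) = -20/(-8 + 7*0) = -20/(-8 + 0) = -20/(-8) = -20*(-1)/8 = -4*(-5/8) = 5/2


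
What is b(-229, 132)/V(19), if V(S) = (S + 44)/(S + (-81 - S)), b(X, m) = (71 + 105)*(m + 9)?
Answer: -223344/7 ≈ -31906.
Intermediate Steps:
b(X, m) = 1584 + 176*m (b(X, m) = 176*(9 + m) = 1584 + 176*m)
V(S) = -44/81 - S/81 (V(S) = (44 + S)/(-81) = (44 + S)*(-1/81) = -44/81 - S/81)
b(-229, 132)/V(19) = (1584 + 176*132)/(-44/81 - 1/81*19) = (1584 + 23232)/(-44/81 - 19/81) = 24816/(-7/9) = 24816*(-9/7) = -223344/7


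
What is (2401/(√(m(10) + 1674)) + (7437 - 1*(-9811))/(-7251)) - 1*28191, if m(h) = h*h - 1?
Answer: -204430189/7251 + 2401*√197/591 ≈ -28136.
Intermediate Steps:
m(h) = -1 + h² (m(h) = h² - 1 = -1 + h²)
(2401/(√(m(10) + 1674)) + (7437 - 1*(-9811))/(-7251)) - 1*28191 = (2401/(√((-1 + 10²) + 1674)) + (7437 - 1*(-9811))/(-7251)) - 1*28191 = (2401/(√((-1 + 100) + 1674)) + (7437 + 9811)*(-1/7251)) - 28191 = (2401/(√(99 + 1674)) + 17248*(-1/7251)) - 28191 = (2401/(√1773) - 17248/7251) - 28191 = (2401/((3*√197)) - 17248/7251) - 28191 = (2401*(√197/591) - 17248/7251) - 28191 = (2401*√197/591 - 17248/7251) - 28191 = (-17248/7251 + 2401*√197/591) - 28191 = -204430189/7251 + 2401*√197/591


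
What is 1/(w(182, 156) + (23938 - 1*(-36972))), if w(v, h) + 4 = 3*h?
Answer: 1/61374 ≈ 1.6294e-5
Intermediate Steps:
w(v, h) = -4 + 3*h
1/(w(182, 156) + (23938 - 1*(-36972))) = 1/((-4 + 3*156) + (23938 - 1*(-36972))) = 1/((-4 + 468) + (23938 + 36972)) = 1/(464 + 60910) = 1/61374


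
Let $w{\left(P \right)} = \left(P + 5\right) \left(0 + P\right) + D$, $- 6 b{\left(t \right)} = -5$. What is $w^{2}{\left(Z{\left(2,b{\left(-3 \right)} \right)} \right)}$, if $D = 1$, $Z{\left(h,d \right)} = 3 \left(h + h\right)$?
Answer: $42025$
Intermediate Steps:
$b{\left(t \right)} = \frac{5}{6}$ ($b{\left(t \right)} = \left(- \frac{1}{6}\right) \left(-5\right) = \frac{5}{6}$)
$Z{\left(h,d \right)} = 6 h$ ($Z{\left(h,d \right)} = 3 \cdot 2 h = 6 h$)
$w{\left(P \right)} = 1 + P \left(5 + P\right)$ ($w{\left(P \right)} = \left(P + 5\right) \left(0 + P\right) + 1 = \left(5 + P\right) P + 1 = P \left(5 + P\right) + 1 = 1 + P \left(5 + P\right)$)
$w^{2}{\left(Z{\left(2,b{\left(-3 \right)} \right)} \right)} = \left(1 + \left(6 \cdot 2\right)^{2} + 5 \cdot 6 \cdot 2\right)^{2} = \left(1 + 12^{2} + 5 \cdot 12\right)^{2} = \left(1 + 144 + 60\right)^{2} = 205^{2} = 42025$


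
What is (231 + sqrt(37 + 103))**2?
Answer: 53501 + 924*sqrt(35) ≈ 58967.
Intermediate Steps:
(231 + sqrt(37 + 103))**2 = (231 + sqrt(140))**2 = (231 + 2*sqrt(35))**2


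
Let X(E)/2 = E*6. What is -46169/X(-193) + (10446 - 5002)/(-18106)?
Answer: 411663805/20966748 ≈ 19.634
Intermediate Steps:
X(E) = 12*E (X(E) = 2*(E*6) = 2*(6*E) = 12*E)
-46169/X(-193) + (10446 - 5002)/(-18106) = -46169/(12*(-193)) + (10446 - 5002)/(-18106) = -46169/(-2316) + 5444*(-1/18106) = -46169*(-1/2316) - 2722/9053 = 46169/2316 - 2722/9053 = 411663805/20966748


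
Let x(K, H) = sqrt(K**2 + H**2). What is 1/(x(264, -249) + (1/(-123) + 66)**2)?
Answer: 996784588881/4310780331044944 - 686659923*sqrt(14633)/4310780331044944 ≈ 0.00021196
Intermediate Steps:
x(K, H) = sqrt(H**2 + K**2)
1/(x(264, -249) + (1/(-123) + 66)**2) = 1/(sqrt((-249)**2 + 264**2) + (1/(-123) + 66)**2) = 1/(sqrt(62001 + 69696) + (-1/123 + 66)**2) = 1/(sqrt(131697) + (8117/123)**2) = 1/(3*sqrt(14633) + 65885689/15129) = 1/(65885689/15129 + 3*sqrt(14633))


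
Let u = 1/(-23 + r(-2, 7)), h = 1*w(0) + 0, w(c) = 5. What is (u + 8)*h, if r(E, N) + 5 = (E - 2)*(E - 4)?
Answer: 155/4 ≈ 38.750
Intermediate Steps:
r(E, N) = -5 + (-4 + E)*(-2 + E) (r(E, N) = -5 + (E - 2)*(E - 4) = -5 + (-2 + E)*(-4 + E) = -5 + (-4 + E)*(-2 + E))
h = 5 (h = 1*5 + 0 = 5 + 0 = 5)
u = -¼ (u = 1/(-23 + (3 + (-2)² - 6*(-2))) = 1/(-23 + (3 + 4 + 12)) = 1/(-23 + 19) = 1/(-4) = -¼ ≈ -0.25000)
(u + 8)*h = (-¼ + 8)*5 = (31/4)*5 = 155/4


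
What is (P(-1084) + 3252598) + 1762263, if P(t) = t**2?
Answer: 6189917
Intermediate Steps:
(P(-1084) + 3252598) + 1762263 = ((-1084)**2 + 3252598) + 1762263 = (1175056 + 3252598) + 1762263 = 4427654 + 1762263 = 6189917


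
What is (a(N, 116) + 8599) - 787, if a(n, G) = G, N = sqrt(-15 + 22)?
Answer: 7928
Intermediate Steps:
N = sqrt(7) ≈ 2.6458
(a(N, 116) + 8599) - 787 = (116 + 8599) - 787 = 8715 - 787 = 7928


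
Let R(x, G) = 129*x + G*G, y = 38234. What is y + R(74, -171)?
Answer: 77021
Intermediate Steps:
R(x, G) = G**2 + 129*x (R(x, G) = 129*x + G**2 = G**2 + 129*x)
y + R(74, -171) = 38234 + ((-171)**2 + 129*74) = 38234 + (29241 + 9546) = 38234 + 38787 = 77021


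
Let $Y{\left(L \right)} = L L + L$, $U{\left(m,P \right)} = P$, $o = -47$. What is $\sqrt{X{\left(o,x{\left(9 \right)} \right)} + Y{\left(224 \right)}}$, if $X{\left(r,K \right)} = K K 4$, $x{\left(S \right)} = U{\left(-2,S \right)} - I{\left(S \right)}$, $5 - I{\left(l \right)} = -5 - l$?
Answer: $20 \sqrt{127} \approx 225.39$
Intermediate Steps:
$I{\left(l \right)} = 10 + l$ ($I{\left(l \right)} = 5 - \left(-5 - l\right) = 5 + \left(5 + l\right) = 10 + l$)
$Y{\left(L \right)} = L + L^{2}$ ($Y{\left(L \right)} = L^{2} + L = L + L^{2}$)
$x{\left(S \right)} = -10$ ($x{\left(S \right)} = S - \left(10 + S\right) = -10$)
$X{\left(r,K \right)} = 4 K^{2}$ ($X{\left(r,K \right)} = K^{2} \cdot 4 = 4 K^{2}$)
$\sqrt{X{\left(o,x{\left(9 \right)} \right)} + Y{\left(224 \right)}} = \sqrt{4 \left(-10\right)^{2} + 224 \left(1 + 224\right)} = \sqrt{4 \cdot 100 + 224 \cdot 225} = \sqrt{400 + 50400} = \sqrt{50800} = 20 \sqrt{127}$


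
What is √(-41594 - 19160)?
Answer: I*√60754 ≈ 246.48*I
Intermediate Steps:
√(-41594 - 19160) = √(-60754) = I*√60754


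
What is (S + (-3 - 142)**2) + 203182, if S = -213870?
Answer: 10337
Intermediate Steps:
(S + (-3 - 142)**2) + 203182 = (-213870 + (-3 - 142)**2) + 203182 = (-213870 + (-145)**2) + 203182 = (-213870 + 21025) + 203182 = -192845 + 203182 = 10337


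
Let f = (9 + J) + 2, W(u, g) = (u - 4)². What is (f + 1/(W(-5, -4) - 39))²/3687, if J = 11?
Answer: 855625/6503868 ≈ 0.13156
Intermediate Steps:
W(u, g) = (-4 + u)²
f = 22 (f = (9 + 11) + 2 = 20 + 2 = 22)
(f + 1/(W(-5, -4) - 39))²/3687 = (22 + 1/((-4 - 5)² - 39))²/3687 = (22 + 1/((-9)² - 39))²*(1/3687) = (22 + 1/(81 - 39))²*(1/3687) = (22 + 1/42)²*(1/3687) = (925/42)²*(1/3687) = (855625/1764)*(1/3687) = 855625/6503868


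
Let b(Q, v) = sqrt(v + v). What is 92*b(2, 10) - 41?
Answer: -41 + 184*sqrt(5) ≈ 370.44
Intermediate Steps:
b(Q, v) = sqrt(2)*sqrt(v) (b(Q, v) = sqrt(2*v) = sqrt(2)*sqrt(v))
92*b(2, 10) - 41 = 92*(sqrt(2)*sqrt(10)) - 41 = 92*(2*sqrt(5)) - 41 = 184*sqrt(5) - 41 = -41 + 184*sqrt(5)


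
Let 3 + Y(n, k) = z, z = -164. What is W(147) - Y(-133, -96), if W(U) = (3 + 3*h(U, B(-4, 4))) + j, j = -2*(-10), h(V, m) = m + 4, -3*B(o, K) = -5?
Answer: 207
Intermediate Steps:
B(o, K) = 5/3 (B(o, K) = -⅓*(-5) = 5/3)
h(V, m) = 4 + m
Y(n, k) = -167 (Y(n, k) = -3 - 164 = -167)
j = 20
W(U) = 40 (W(U) = (3 + 3*(4 + 5/3)) + 20 = (3 + 3*(17/3)) + 20 = (3 + 17) + 20 = 20 + 20 = 40)
W(147) - Y(-133, -96) = 40 - 1*(-167) = 40 + 167 = 207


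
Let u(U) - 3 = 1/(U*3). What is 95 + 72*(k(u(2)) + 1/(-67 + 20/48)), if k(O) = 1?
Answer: 132569/799 ≈ 165.92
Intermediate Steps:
u(U) = 3 + 1/(3*U) (u(U) = 3 + 1/(U*3) = 3 + (1/3)/U = 3 + 1/(3*U))
95 + 72*(k(u(2)) + 1/(-67 + 20/48)) = 95 + 72*(1 + 1/(-67 + 20/48)) = 95 + 72*(1 + 1/(-67 + 20*(1/48))) = 95 + 72*(1 + 1/(-67 + 5/12)) = 95 + 72*(1 + 1/(-799/12)) = 95 + 72*(1 - 12/799) = 95 + 72*(787/799) = 95 + 56664/799 = 132569/799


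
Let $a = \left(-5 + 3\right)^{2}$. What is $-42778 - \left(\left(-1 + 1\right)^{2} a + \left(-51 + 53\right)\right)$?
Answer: $-42780$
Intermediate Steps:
$a = 4$ ($a = \left(-2\right)^{2} = 4$)
$-42778 - \left(\left(-1 + 1\right)^{2} a + \left(-51 + 53\right)\right) = -42778 - \left(\left(-1 + 1\right)^{2} \cdot 4 + \left(-51 + 53\right)\right) = -42778 - \left(0^{2} \cdot 4 + 2\right) = -42778 - \left(0 \cdot 4 + 2\right) = -42778 - \left(0 + 2\right) = -42778 - 2 = -42780$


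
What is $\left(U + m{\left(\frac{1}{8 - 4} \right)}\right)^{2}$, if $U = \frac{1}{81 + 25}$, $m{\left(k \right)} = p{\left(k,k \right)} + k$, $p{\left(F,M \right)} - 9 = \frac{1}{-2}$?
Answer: $\frac{3448449}{44944} \approx 76.728$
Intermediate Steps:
$p{\left(F,M \right)} = \frac{17}{2}$ ($p{\left(F,M \right)} = 9 + \frac{1}{-2} = 9 - \frac{1}{2} = \frac{17}{2}$)
$m{\left(k \right)} = \frac{17}{2} + k$
$U = \frac{1}{106} \approx 0.009434$
$\left(U + m{\left(\frac{1}{8 - 4} \right)}\right)^{2} = \left(\frac{1}{106} + \left(\frac{17}{2} + \frac{1}{8 - 4}\right)\right)^{2} = \left(\frac{1}{106} + \left(\frac{17}{2} + \frac{1}{4}\right)\right)^{2} = \left(\frac{1}{106} + \frac{35}{4}\right)^{2} = \left(\frac{1857}{212}\right)^{2} = \frac{3448449}{44944}$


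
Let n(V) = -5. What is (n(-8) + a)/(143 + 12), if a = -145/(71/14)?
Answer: -477/2201 ≈ -0.21672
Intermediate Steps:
a = -2030/71 (a = -145/(71*(1/14)) = -145/71/14 = -145*14/71 = -2030/71 ≈ -28.592)
(n(-8) + a)/(143 + 12) = (-5 - 2030/71)/(143 + 12) = -2385/71/155 = -2385/71*1/155 = -477/2201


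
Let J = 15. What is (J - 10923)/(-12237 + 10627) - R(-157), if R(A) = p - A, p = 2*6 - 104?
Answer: -46871/805 ≈ -58.225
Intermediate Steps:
p = -92 (p = 12 - 104 = -92)
R(A) = -92 - A
(J - 10923)/(-12237 + 10627) - R(-157) = (15 - 10923)/(-12237 + 10627) - (-92 - 1*(-157)) = -10908/(-1610) - (-92 + 157) = -10908*(-1/1610) - 1*65 = 5454/805 - 65 = -46871/805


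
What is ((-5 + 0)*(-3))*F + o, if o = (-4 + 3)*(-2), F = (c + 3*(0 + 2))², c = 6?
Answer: 2162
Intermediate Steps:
F = 144 (F = (6 + 3*(0 + 2))² = (6 + 3*2)² = (6 + 6)² = 12² = 144)
o = 2 (o = -1*(-2) = 2)
((-5 + 0)*(-3))*F + o = ((-5 + 0)*(-3))*144 + 2 = -5*(-3)*144 + 2 = 15*144 + 2 = 2160 + 2 = 2162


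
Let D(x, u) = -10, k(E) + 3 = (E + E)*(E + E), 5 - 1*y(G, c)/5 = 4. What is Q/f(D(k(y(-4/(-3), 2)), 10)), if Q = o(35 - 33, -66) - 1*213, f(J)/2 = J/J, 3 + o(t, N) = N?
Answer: -141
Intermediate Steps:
y(G, c) = 5 (y(G, c) = 25 - 5*4 = 25 - 20 = 5)
o(t, N) = -3 + N
k(E) = -3 + 4*E² (k(E) = -3 + (E + E)*(E + E) = -3 + (2*E)*(2*E) = -3 + 4*E²)
f(J) = 2 (f(J) = 2*(J/J) = 2*1 = 2)
Q = -282 (Q = (-3 - 66) - 1*213 = -69 - 213 = -282)
Q/f(D(k(y(-4/(-3), 2)), 10)) = -282/2 = -282*½ = -141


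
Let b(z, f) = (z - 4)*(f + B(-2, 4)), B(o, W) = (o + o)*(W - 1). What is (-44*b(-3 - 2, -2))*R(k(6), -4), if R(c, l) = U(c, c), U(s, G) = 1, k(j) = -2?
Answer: -5544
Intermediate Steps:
B(o, W) = 2*o*(-1 + W) (B(o, W) = (2*o)*(-1 + W) = 2*o*(-1 + W))
R(c, l) = 1
b(z, f) = (-12 + f)*(-4 + z) (b(z, f) = (z - 4)*(f + 2*(-2)*(-1 + 4)) = (-4 + z)*(f + 2*(-2)*3) = (-4 + z)*(f - 12) = (-4 + z)*(-12 + f) = (-12 + f)*(-4 + z))
(-44*b(-3 - 2, -2))*R(k(6), -4) = -44*(48 - 12*(-3 - 2) - 4*(-2) - 2*(-3 - 2))*1 = -44*(48 - 12*(-5) + 8 - 2*(-5))*1 = -44*(48 + 60 + 8 + 10)*1 = -44*126*1 = -5544*1 = -5544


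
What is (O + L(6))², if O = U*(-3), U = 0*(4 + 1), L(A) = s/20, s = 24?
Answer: 36/25 ≈ 1.4400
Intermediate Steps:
L(A) = 6/5 (L(A) = 24/20 = 24*(1/20) = 6/5)
U = 0 (U = 0*5 = 0)
O = 0 (O = 0*(-3) = 0)
(O + L(6))² = (0 + 6/5)² = (6/5)² = 36/25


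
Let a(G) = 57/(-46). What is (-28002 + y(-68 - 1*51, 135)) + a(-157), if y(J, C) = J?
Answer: -1293623/46 ≈ -28122.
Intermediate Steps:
a(G) = -57/46 (a(G) = 57*(-1/46) = -57/46)
(-28002 + y(-68 - 1*51, 135)) + a(-157) = (-28002 + (-68 - 1*51)) - 57/46 = (-28002 + (-68 - 51)) - 57/46 = (-28002 - 119) - 57/46 = -28121 - 57/46 = -1293623/46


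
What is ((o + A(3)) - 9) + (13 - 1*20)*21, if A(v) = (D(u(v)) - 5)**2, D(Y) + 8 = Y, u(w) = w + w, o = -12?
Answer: -119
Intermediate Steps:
u(w) = 2*w
D(Y) = -8 + Y
A(v) = (-13 + 2*v)**2 (A(v) = ((-8 + 2*v) - 5)**2 = (-13 + 2*v)**2)
((o + A(3)) - 9) + (13 - 1*20)*21 = ((-12 + (-13 + 2*3)**2) - 9) + (13 - 1*20)*21 = ((-12 + (-13 + 6)**2) - 9) + (13 - 20)*21 = ((-12 + (-7)**2) - 9) - 7*21 = ((-12 + 49) - 9) - 147 = (37 - 9) - 147 = 28 - 147 = -119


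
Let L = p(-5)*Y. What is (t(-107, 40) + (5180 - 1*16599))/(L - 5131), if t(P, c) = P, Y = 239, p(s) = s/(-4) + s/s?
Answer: 46104/18373 ≈ 2.5093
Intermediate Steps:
p(s) = 1 - s/4 (p(s) = s*(-¼) + 1 = -s/4 + 1 = 1 - s/4)
L = 2151/4 (L = (1 - ¼*(-5))*239 = (1 + 5/4)*239 = (9/4)*239 = 2151/4 ≈ 537.75)
(t(-107, 40) + (5180 - 1*16599))/(L - 5131) = (-107 + (5180 - 1*16599))/(2151/4 - 5131) = (-107 + (5180 - 16599))/(-18373/4) = (-107 - 11419)*(-4/18373) = -11526*(-4/18373) = 46104/18373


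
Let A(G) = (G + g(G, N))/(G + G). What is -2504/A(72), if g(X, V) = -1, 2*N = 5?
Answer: -360576/71 ≈ -5078.5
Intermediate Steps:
N = 5/2 (N = (½)*5 = 5/2 ≈ 2.5000)
A(G) = (-1 + G)/(2*G) (A(G) = (G - 1)/(G + G) = (-1 + G)/((2*G)) = (-1 + G)*(1/(2*G)) = (-1 + G)/(2*G))
-2504/A(72) = -2504*144/(-1 + 72) = -2504/((½)*(1/72)*71) = -2504/71/144 = -2504*144/71 = -360576/71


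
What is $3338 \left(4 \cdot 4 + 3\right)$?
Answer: $63422$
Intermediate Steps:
$3338 \left(4 \cdot 4 + 3\right) = 3338 \left(16 + 3\right) = 3338 \cdot 19 = 63422$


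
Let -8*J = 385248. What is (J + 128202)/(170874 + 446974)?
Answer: 40023/308924 ≈ 0.12956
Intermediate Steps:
J = -48156 (J = -⅛*385248 = -48156)
(J + 128202)/(170874 + 446974) = (-48156 + 128202)/(170874 + 446974) = 80046/617848 = 80046*(1/617848) = 40023/308924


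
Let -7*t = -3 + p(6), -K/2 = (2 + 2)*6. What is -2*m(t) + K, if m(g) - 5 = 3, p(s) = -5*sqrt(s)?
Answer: -64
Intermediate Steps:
K = -48 (K = -2*(2 + 2)*6 = -8*6 = -2*24 = -48)
t = 3/7 + 5*sqrt(6)/7 (t = -(-3 - 5*sqrt(6))/7 = 3/7 + 5*sqrt(6)/7 ≈ 2.1782)
m(g) = 8 (m(g) = 5 + 3 = 8)
-2*m(t) + K = -2*8 - 48 = -16 - 48 = -64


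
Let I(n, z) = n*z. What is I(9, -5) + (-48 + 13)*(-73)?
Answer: 2510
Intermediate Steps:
I(9, -5) + (-48 + 13)*(-73) = 9*(-5) + (-48 + 13)*(-73) = -45 - 35*(-73) = -45 + 2555 = 2510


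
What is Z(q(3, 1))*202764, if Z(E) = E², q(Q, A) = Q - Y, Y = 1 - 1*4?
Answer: 7299504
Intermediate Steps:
Y = -3 (Y = 1 - 4 = -3)
q(Q, A) = 3 + Q (q(Q, A) = Q - 1*(-3) = Q + 3 = 3 + Q)
Z(q(3, 1))*202764 = (3 + 3)²*202764 = 6²*202764 = 36*202764 = 7299504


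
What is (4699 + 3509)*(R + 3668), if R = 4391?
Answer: 66148272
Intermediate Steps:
(4699 + 3509)*(R + 3668) = (4699 + 3509)*(4391 + 3668) = 8208*8059 = 66148272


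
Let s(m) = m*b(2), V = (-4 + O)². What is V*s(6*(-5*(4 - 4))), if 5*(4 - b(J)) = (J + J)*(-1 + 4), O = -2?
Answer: 0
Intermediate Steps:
b(J) = 4 - 6*J/5 (b(J) = 4 - (J + J)*(-1 + 4)/5 = 4 - 2*J*3/5 = 4 - 6*J/5)
V = 36 (V = (-4 - 2)² = (-6)² = 36)
s(m) = 8*m/5 (s(m) = m*(4 - 6/5*2) = m*(4 - 12/5) = m*(8/5) = 8*m/5)
V*s(6*(-5*(4 - 4))) = 36*(8*(6*(-5*(4 - 4)))/5) = 36*(8*(6*(-5*0))/5) = 36*(8*(6*0)/5) = 36*((8/5)*0) = 36*0 = 0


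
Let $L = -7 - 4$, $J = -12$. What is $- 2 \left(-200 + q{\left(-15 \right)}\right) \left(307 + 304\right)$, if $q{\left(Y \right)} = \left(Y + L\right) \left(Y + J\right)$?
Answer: $-613444$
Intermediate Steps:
$L = -11$
$q{\left(Y \right)} = \left(-12 + Y\right) \left(-11 + Y\right)$ ($q{\left(Y \right)} = \left(Y - 11\right) \left(Y - 12\right) = \left(-11 + Y\right) \left(-12 + Y\right) = \left(-12 + Y\right) \left(-11 + Y\right)$)
$- 2 \left(-200 + q{\left(-15 \right)}\right) \left(307 + 304\right) = - 2 \left(-200 + \left(132 + \left(-15\right)^{2} - -345\right)\right) \left(307 + 304\right) = - 2 \left(-200 + \left(132 + 225 + 345\right)\right) 611 = - 2 \left(-200 + 702\right) 611 = - 2 \cdot 502 \cdot 611 = \left(-2\right) 306722 = -613444$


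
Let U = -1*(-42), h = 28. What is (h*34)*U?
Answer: 39984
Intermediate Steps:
U = 42
(h*34)*U = (28*34)*42 = 952*42 = 39984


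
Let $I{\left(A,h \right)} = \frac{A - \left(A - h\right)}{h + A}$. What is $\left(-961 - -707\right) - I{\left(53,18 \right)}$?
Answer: $- \frac{18052}{71} \approx -254.25$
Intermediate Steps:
$I{\left(A,h \right)} = \frac{h}{A + h}$
$\left(-961 - -707\right) - I{\left(53,18 \right)} = \left(-961 - -707\right) - \frac{18}{53 + 18} = \left(-961 + 707\right) - \frac{18}{71} = -254 - 18 \cdot \frac{1}{71} = -254 - \frac{18}{71} = - \frac{18052}{71}$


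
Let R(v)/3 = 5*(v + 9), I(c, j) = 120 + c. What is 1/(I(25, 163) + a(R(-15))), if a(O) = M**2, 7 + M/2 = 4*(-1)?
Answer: 1/629 ≈ 0.0015898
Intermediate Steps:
M = -22 (M = -14 + 2*(4*(-1)) = -14 + 2*(-4) = -14 - 8 = -22)
R(v) = 135 + 15*v (R(v) = 3*(5*(v + 9)) = 3*(5*(9 + v)) = 3*(45 + 5*v) = 135 + 15*v)
a(O) = 484 (a(O) = (-22)**2 = 484)
1/(I(25, 163) + a(R(-15))) = 1/((120 + 25) + 484) = 1/(145 + 484) = 1/629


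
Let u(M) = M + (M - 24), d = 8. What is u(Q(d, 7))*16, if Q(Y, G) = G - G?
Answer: -384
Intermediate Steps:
Q(Y, G) = 0
u(M) = -24 + 2*M (u(M) = M + (-24 + M) = -24 + 2*M)
u(Q(d, 7))*16 = (-24 + 2*0)*16 = (-24 + 0)*16 = -24*16 = -384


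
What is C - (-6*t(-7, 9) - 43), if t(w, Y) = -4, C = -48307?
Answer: -48288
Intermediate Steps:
C - (-6*t(-7, 9) - 43) = -48307 - (-6*(-4) - 43) = -48307 - (24 - 43) = -48307 - 1*(-19) = -48307 + 19 = -48288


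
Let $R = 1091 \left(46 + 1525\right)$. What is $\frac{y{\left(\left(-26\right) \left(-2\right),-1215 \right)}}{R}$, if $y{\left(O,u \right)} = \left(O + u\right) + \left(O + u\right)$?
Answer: $- \frac{2326}{1713961} \approx -0.0013571$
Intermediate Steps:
$y{\left(O,u \right)} = 2 O + 2 u$
$R = 1713961$ ($R = 1091 \cdot 1571 = 1713961$)
$\frac{y{\left(\left(-26\right) \left(-2\right),-1215 \right)}}{R} = \frac{2 \left(\left(-26\right) \left(-2\right)\right) + 2 \left(-1215\right)}{1713961} = \left(2 \cdot 52 - 2430\right) \frac{1}{1713961} = \left(104 - 2430\right) \frac{1}{1713961} = \left(-2326\right) \frac{1}{1713961} = - \frac{2326}{1713961}$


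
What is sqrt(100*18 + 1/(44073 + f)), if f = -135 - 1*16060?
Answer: sqrt(1398929219078)/27878 ≈ 42.426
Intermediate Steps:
f = -16195 (f = -135 - 16060 = -16195)
sqrt(100*18 + 1/(44073 + f)) = sqrt(100*18 + 1/(44073 - 16195)) = sqrt(1800 + 1/27878) = sqrt(50180401/27878) = sqrt(1398929219078)/27878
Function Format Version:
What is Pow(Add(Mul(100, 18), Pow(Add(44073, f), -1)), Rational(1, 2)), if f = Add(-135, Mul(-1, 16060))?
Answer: Mul(Rational(1, 27878), Pow(1398929219078, Rational(1, 2))) ≈ 42.426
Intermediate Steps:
f = -16195 (f = Add(-135, -16060) = -16195)
Pow(Add(Mul(100, 18), Pow(Add(44073, f), -1)), Rational(1, 2)) = Pow(Add(Mul(100, 18), Pow(Add(44073, -16195), -1)), Rational(1, 2)) = Pow(Add(1800, Pow(27878, -1)), Rational(1, 2)) = Pow(Add(1800, Rational(1, 27878)), Rational(1, 2)) = Pow(Rational(50180401, 27878), Rational(1, 2)) = Mul(Rational(1, 27878), Pow(1398929219078, Rational(1, 2)))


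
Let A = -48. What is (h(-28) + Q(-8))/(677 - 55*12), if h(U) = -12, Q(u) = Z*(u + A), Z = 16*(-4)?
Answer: 3572/17 ≈ 210.12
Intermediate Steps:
Z = -64
Q(u) = 3072 - 64*u (Q(u) = -64*(u - 48) = -64*(-48 + u) = 3072 - 64*u)
(h(-28) + Q(-8))/(677 - 55*12) = (-12 + (3072 - 64*(-8)))/(677 - 55*12) = (-12 + (3072 + 512))/(677 - 660) = (-12 + 3584)/17 = 3572*(1/17) = 3572/17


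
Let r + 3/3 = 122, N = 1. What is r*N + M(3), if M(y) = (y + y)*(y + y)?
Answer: 157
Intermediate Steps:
r = 121 (r = -1 + 122 = 121)
M(y) = 4*y**2 (M(y) = (2*y)*(2*y) = 4*y**2)
r*N + M(3) = 121*1 + 4*3**2 = 121 + 4*9 = 121 + 36 = 157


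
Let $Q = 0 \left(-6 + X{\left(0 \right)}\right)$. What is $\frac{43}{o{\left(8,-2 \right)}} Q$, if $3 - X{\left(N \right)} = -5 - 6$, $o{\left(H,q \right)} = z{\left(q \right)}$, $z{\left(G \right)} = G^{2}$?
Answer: $0$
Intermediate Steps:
$o{\left(H,q \right)} = q^{2}$
$X{\left(N \right)} = 14$ ($X{\left(N \right)} = 3 - \left(-5 - 6\right) = 3 - -11 = 3 + 11 = 14$)
$Q = 0$ ($Q = 0 \left(-6 + 14\right) = 0 \cdot 8 = 0$)
$\frac{43}{o{\left(8,-2 \right)}} Q = \frac{43}{\left(-2\right)^{2}} \cdot 0 = \frac{43}{4} \cdot 0 = 0$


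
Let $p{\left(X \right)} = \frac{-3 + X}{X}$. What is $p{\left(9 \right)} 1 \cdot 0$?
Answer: $0$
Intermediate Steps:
$p{\left(X \right)} = \frac{-3 + X}{X}$
$p{\left(9 \right)} 1 \cdot 0 = \frac{-3 + 9}{9} \cdot 1 \cdot 0 = \frac{1}{9} \cdot 6 \cdot 0 = \frac{2}{3} \cdot 0 = 0$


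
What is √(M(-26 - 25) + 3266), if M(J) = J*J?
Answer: √5867 ≈ 76.596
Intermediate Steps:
M(J) = J²
√(M(-26 - 25) + 3266) = √((-26 - 25)² + 3266) = √((-51)² + 3266) = √(2601 + 3266) = √5867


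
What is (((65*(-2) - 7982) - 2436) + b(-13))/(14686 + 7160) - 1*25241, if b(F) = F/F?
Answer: -551425433/21846 ≈ -25241.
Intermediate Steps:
b(F) = 1
(((65*(-2) - 7982) - 2436) + b(-13))/(14686 + 7160) - 1*25241 = (((65*(-2) - 7982) - 2436) + 1)/(14686 + 7160) - 1*25241 = (((-130 - 7982) - 2436) + 1)/21846 - 25241 = ((-8112 - 2436) + 1)*(1/21846) - 25241 = (-10548 + 1)*(1/21846) - 25241 = -10547*1/21846 - 25241 = -10547/21846 - 25241 = -551425433/21846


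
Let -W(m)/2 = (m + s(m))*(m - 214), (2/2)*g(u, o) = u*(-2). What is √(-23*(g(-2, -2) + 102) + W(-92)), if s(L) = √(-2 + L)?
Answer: √(-58742 + 612*I*√94) ≈ 12.225 + 242.68*I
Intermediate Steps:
g(u, o) = -2*u (g(u, o) = u*(-2) = -2*u)
W(m) = -2*(-214 + m)*(m + √(-2 + m)) (W(m) = -2*(m + √(-2 + m))*(m - 214) = -2*(m + √(-2 + m))*(-214 + m) = -2*(-214 + m)*(m + √(-2 + m)))
√(-23*(g(-2, -2) + 102) + W(-92)) = √(-23*(-2*(-2) + 102) + (-2*(-92)² + 428*(-92) + 428*√(-2 - 92) - 2*(-92)*√(-2 - 92))) = √(-23*(4 + 102) + (-2*8464 - 39376 + 428*√(-94) - 2*(-92)*√(-94))) = √(-23*106 + (-16928 - 39376 + 428*(I*√94) - 2*(-92)*I*√94)) = √(-2438 + (-16928 - 39376 + 428*I*√94 + 184*I*√94)) = √(-2438 + (-56304 + 612*I*√94)) = √(-58742 + 612*I*√94)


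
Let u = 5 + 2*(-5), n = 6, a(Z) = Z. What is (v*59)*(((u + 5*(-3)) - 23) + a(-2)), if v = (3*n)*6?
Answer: -286740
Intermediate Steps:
u = -5 (u = 5 - 10 = -5)
v = 108 (v = (3*6)*6 = 18*6 = 108)
(v*59)*(((u + 5*(-3)) - 23) + a(-2)) = (108*59)*(((-5 + 5*(-3)) - 23) - 2) = 6372*(((-5 - 15) - 23) - 2) = 6372*((-20 - 23) - 2) = 6372*(-43 - 2) = 6372*(-45) = -286740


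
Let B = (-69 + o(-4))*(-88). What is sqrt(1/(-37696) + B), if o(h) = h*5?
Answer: sqrt(173893456819)/4712 ≈ 88.499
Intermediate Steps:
o(h) = 5*h
B = 7832 (B = (-69 + 5*(-4))*(-88) = (-69 - 20)*(-88) = -89*(-88) = 7832)
sqrt(1/(-37696) + B) = sqrt(1/(-37696) + 7832) = sqrt(-1/37696 + 7832) = sqrt(295235071/37696) = sqrt(173893456819)/4712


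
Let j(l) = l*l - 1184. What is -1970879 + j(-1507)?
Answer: 298986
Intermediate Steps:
j(l) = -1184 + l² (j(l) = l² - 1184 = -1184 + l²)
-1970879 + j(-1507) = -1970879 + (-1184 + (-1507)²) = -1970879 + (-1184 + 2271049) = -1970879 + 2269865 = 298986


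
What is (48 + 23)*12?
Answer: 852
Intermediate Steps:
(48 + 23)*12 = 71*12 = 852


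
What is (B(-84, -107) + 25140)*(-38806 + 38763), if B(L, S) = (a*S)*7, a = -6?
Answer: -1274262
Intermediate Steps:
B(L, S) = -42*S (B(L, S) = -6*S*7 = -42*S)
(B(-84, -107) + 25140)*(-38806 + 38763) = (-42*(-107) + 25140)*(-38806 + 38763) = (4494 + 25140)*(-43) = 29634*(-43) = -1274262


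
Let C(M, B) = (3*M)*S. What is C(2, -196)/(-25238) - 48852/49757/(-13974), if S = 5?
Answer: -1635516897/1462340864807 ≈ -0.0011184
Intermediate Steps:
C(M, B) = 15*M (C(M, B) = (3*M)*5 = 15*M)
C(2, -196)/(-25238) - 48852/49757/(-13974) = (15*2)/(-25238) - 48852/49757/(-13974) = 30*(-1/25238) - 48852*1/49757*(-1/13974) = -15/12619 - 48852/49757*(-1/13974) = -15/12619 + 8142/115884053 = -1635516897/1462340864807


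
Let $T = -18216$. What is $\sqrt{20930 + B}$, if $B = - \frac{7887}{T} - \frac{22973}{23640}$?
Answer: $\frac{\sqrt{386712919707870}}{135930} \approx 144.67$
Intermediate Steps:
$B = - \frac{73241}{135930}$ ($B = - \frac{7887}{-18216} - \frac{22973}{23640} = \left(-7887\right) \left(- \frac{1}{18216}\right) - \frac{22973}{23640} = \frac{239}{552} - \frac{22973}{23640} = - \frac{73241}{135930} \approx -0.53881$)
$\sqrt{20930 + B} = \sqrt{20930 - \frac{73241}{135930}} = \sqrt{\frac{2844941659}{135930}} = \frac{\sqrt{386712919707870}}{135930}$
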